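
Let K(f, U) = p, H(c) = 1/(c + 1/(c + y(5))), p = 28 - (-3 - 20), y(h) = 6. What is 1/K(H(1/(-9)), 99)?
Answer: 1/51 ≈ 0.019608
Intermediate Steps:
p = 51 (p = 28 - 1*(-23) = 28 + 23 = 51)
H(c) = 1/(c + 1/(6 + c)) (H(c) = 1/(c + 1/(c + 6)) = 1/(c + 1/(6 + c)))
K(f, U) = 51
1/K(H(1/(-9)), 99) = 1/51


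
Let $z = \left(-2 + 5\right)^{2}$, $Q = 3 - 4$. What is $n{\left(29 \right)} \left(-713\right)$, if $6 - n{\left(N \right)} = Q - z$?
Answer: $-11408$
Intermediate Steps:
$Q = -1$ ($Q = 3 - 4 = -1$)
$z = 9$ ($z = 3^{2} = 9$)
$n{\left(N \right)} = 16$ ($n{\left(N \right)} = 6 - \left(-1 - 9\right) = 6 - -10 = 6 + 10 = 16$)
$n{\left(29 \right)} \left(-713\right) = 16 \left(-713\right) = -11408$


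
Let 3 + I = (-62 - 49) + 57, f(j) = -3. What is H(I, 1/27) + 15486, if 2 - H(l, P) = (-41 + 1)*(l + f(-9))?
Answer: 13088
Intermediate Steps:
I = -57 (I = -3 + ((-62 - 49) + 57) = -3 + (-111 + 57) = -3 - 54 = -57)
H(l, P) = -118 + 40*l (H(l, P) = 2 - (-41 + 1)*(l - 3) = 2 - (-40)*(-3 + l) = 2 - (120 - 40*l) = 2 + (-120 + 40*l) = -118 + 40*l)
H(I, 1/27) + 15486 = (-118 + 40*(-57)) + 15486 = (-118 - 2280) + 15486 = -2398 + 15486 = 13088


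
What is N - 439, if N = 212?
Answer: -227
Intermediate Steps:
N - 439 = 212 - 439 = -227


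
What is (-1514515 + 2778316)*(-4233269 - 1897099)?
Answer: -7747565208768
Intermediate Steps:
(-1514515 + 2778316)*(-4233269 - 1897099) = 1263801*(-6130368) = -7747565208768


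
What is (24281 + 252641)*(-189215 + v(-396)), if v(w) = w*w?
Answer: -8971995878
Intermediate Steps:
v(w) = w²
(24281 + 252641)*(-189215 + v(-396)) = (24281 + 252641)*(-189215 + (-396)²) = 276922*(-189215 + 156816) = 276922*(-32399) = -8971995878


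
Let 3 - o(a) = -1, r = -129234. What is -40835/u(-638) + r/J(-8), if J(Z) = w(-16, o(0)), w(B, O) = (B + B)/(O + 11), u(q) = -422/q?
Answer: -3909035/3376 ≈ -1157.9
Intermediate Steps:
o(a) = 4 (o(a) = 3 - 1*(-1) = 3 + 1 = 4)
w(B, O) = 2*B/(11 + O) (w(B, O) = (2*B)/(11 + O) = 2*B/(11 + O))
J(Z) = -32/15 (J(Z) = 2*(-16)/(11 + 4) = 2*(-16)/15 = 2*(-16)*(1/15) = -32/15)
-40835/u(-638) + r/J(-8) = -40835/((-422/(-638))) - 129234/(-32/15) = -40835/((-422*(-1/638))) - 129234*(-15/32) = -40835/211/319 + 969255/16 = -40835*319/211 + 969255/16 = -13026365/211 + 969255/16 = -3909035/3376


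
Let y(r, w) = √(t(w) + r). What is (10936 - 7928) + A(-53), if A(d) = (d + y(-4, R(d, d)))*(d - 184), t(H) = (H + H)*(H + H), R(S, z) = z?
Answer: 15569 - 2844*√78 ≈ -9548.5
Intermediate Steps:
t(H) = 4*H² (t(H) = (2*H)*(2*H) = 4*H²)
y(r, w) = √(r + 4*w²) (y(r, w) = √(4*w² + r) = √(r + 4*w²))
A(d) = (-184 + d)*(d + √(-4 + 4*d²)) (A(d) = (d + √(-4 + 4*d²))*(d - 184) = (d + √(-4 + 4*d²))*(-184 + d) = (-184 + d)*(d + √(-4 + 4*d²)))
(10936 - 7928) + A(-53) = (10936 - 7928) + ((-53)² - 368*√(-1 + (-53)²) - 184*(-53) + 2*(-53)*√(-1 + (-53)²)) = 3008 + (2809 - 368*√(-1 + 2809) + 9752 + 2*(-53)*√(-1 + 2809)) = 3008 + (2809 - 2208*√78 + 9752 + 2*(-53)*√2808) = 3008 + (2809 - 2208*√78 + 9752 + 2*(-53)*(6*√78)) = 3008 + (2809 - 2208*√78 + 9752 - 636*√78) = 3008 + (12561 - 2844*√78) = 15569 - 2844*√78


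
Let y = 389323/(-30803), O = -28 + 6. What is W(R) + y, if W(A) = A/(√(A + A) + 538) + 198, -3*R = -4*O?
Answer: 1239359150909/6688162981 + 88*I*√33/651381 ≈ 185.31 + 0.00077608*I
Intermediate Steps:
O = -22
R = -88/3 (R = -(-4)*(-22)/3 = -⅓*88 = -88/3 ≈ -29.333)
W(A) = 198 + A/(538 + √2*√A) (W(A) = A/(√(2*A) + 538) + 198 = A/(√2*√A + 538) + 198 = A/(538 + √2*√A) + 198 = 198 + A/(538 + √2*√A))
y = -389323/30803 (y = 389323*(-1/30803) = -389323/30803 ≈ -12.639)
W(R) + y = (106524 - 88/3 + 198*√2*√(-88/3))/(538 + √2*√(-88/3)) - 389323/30803 = (106524 - 88/3 + 198*√2*(2*I*√66/3))/(538 + √2*(2*I*√66/3)) - 389323/30803 = (106524 - 88/3 + 264*I*√33)/(538 + 4*I*√33/3) - 389323/30803 = (319484/3 + 264*I*√33)/(538 + 4*I*√33/3) - 389323/30803 = -389323/30803 + (319484/3 + 264*I*√33)/(538 + 4*I*√33/3)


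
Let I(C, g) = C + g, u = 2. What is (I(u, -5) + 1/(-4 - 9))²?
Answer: 1600/169 ≈ 9.4675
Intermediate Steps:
(I(u, -5) + 1/(-4 - 9))² = ((2 - 5) + 1/(-4 - 9))² = (-3 + 1/(-13))² = (-3 - 1/13)² = (-40/13)² = 1600/169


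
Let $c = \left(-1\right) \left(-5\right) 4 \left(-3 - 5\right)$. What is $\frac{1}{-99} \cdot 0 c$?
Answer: $0$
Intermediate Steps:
$c = -160$ ($c = 5 \cdot 4 \left(-8\right) = 20 \left(-8\right) = -160$)
$\frac{1}{-99} \cdot 0 c = \frac{1}{-99} \cdot 0 \left(-160\right) = \left(- \frac{1}{99}\right) 0 \left(-160\right) = 0 \left(-160\right) = 0$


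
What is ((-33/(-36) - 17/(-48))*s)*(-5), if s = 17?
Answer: -5185/48 ≈ -108.02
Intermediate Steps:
((-33/(-36) - 17/(-48))*s)*(-5) = ((-33/(-36) - 17/(-48))*17)*(-5) = ((-33*(-1/36) - 17*(-1/48))*17)*(-5) = ((11/12 + 17/48)*17)*(-5) = ((61/48)*17)*(-5) = (1037/48)*(-5) = -5185/48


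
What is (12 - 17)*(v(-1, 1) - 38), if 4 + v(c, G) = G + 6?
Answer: 175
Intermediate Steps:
v(c, G) = 2 + G (v(c, G) = -4 + (G + 6) = -4 + (6 + G) = 2 + G)
(12 - 17)*(v(-1, 1) - 38) = (12 - 17)*((2 + 1) - 38) = -5*(3 - 38) = -5*(-35) = 175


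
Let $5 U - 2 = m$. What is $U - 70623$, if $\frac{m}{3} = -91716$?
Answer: $- \frac{628261}{5} \approx -1.2565 \cdot 10^{5}$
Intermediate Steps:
$m = -275148$ ($m = 3 \left(-91716\right) = -275148$)
$U = - \frac{275146}{5}$ ($U = \frac{2}{5} + \frac{1}{5} \left(-275148\right) = \frac{2}{5} - \frac{275148}{5} = - \frac{275146}{5} \approx -55029.0$)
$U - 70623 = - \frac{275146}{5} - 70623 = - \frac{628261}{5}$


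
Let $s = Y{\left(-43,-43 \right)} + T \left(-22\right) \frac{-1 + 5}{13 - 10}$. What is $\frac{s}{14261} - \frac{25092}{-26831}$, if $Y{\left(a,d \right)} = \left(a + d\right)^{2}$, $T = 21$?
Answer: $\frac{539751192}{382636891} \approx 1.4106$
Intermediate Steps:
$s = 6780$ ($s = \left(-43 - 43\right)^{2} + 21 \left(-22\right) \frac{-1 + 5}{13 - 10} = \left(-86\right)^{2} - 462 \cdot \frac{4}{3} = 7396 - 462 \cdot 4 \cdot \frac{1}{3} = 7396 - 616 = 6780$)
$\frac{s}{14261} - \frac{25092}{-26831} = \frac{6780}{14261} - \frac{25092}{-26831} = 6780 \cdot \frac{1}{14261} - - \frac{25092}{26831} = \frac{6780}{14261} + \frac{25092}{26831} = \frac{539751192}{382636891}$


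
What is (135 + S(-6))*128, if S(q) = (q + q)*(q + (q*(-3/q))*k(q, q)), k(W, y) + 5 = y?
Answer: -24192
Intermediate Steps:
k(W, y) = -5 + y
S(q) = 2*q*(15 - 2*q) (S(q) = (q + q)*(q + (q*(-3/q))*(-5 + q)) = (2*q)*(q - 3*(-5 + q)) = (2*q)*(q + (15 - 3*q)) = (2*q)*(15 - 2*q) = 2*q*(15 - 2*q))
(135 + S(-6))*128 = (135 + 2*(-6)*(15 - 2*(-6)))*128 = (135 + 2*(-6)*(15 + 12))*128 = (135 + 2*(-6)*27)*128 = (135 - 324)*128 = -189*128 = -24192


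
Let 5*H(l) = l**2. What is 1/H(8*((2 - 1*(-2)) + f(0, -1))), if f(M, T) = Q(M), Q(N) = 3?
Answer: 5/3136 ≈ 0.0015944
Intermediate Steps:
f(M, T) = 3
H(l) = l**2/5
1/H(8*((2 - 1*(-2)) + f(0, -1))) = 1/((8*((2 - 1*(-2)) + 3))**2/5) = 1/((8*((2 + 2) + 3))**2/5) = 1/((8*(4 + 3))**2/5) = 1/((8*7)**2/5) = 1/((1/5)*56**2) = 1/((1/5)*3136) = 1/(3136/5) = 5/3136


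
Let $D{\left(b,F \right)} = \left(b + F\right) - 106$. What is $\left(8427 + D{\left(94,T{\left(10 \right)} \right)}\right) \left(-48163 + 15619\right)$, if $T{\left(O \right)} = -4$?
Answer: $-273727584$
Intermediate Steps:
$D{\left(b,F \right)} = -106 + F + b$ ($D{\left(b,F \right)} = \left(F + b\right) - 106 = -106 + F + b$)
$\left(8427 + D{\left(94,T{\left(10 \right)} \right)}\right) \left(-48163 + 15619\right) = \left(8427 - 16\right) \left(-48163 + 15619\right) = \left(8427 - 16\right) \left(-32544\right) = 8411 \left(-32544\right) = -273727584$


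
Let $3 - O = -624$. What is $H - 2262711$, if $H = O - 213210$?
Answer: $-2475294$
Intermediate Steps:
$O = 627$ ($O = 3 - -624 = 3 + 624 = 627$)
$H = -212583$ ($H = 627 - 213210 = -212583$)
$H - 2262711 = -212583 - 2262711 = -2475294$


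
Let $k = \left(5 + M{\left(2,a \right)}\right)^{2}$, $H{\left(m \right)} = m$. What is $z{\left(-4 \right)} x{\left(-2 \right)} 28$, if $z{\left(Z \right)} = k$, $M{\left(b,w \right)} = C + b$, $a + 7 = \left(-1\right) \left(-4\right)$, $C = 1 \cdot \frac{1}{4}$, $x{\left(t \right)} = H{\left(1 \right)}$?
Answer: $\frac{5887}{4} \approx 1471.8$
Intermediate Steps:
$x{\left(t \right)} = 1$
$C = \frac{1}{4}$ ($C = 1 \cdot \frac{1}{4} = \frac{1}{4} \approx 0.25$)
$a = -3$ ($a = -7 - -4 = -7 + 4 = -3$)
$M{\left(b,w \right)} = \frac{1}{4} + b$
$k = \frac{841}{16}$ ($k = \left(5 + \left(\frac{1}{4} + 2\right)\right)^{2} = \left(5 + \frac{9}{4}\right)^{2} = \left(\frac{29}{4}\right)^{2} = \frac{841}{16} \approx 52.563$)
$z{\left(Z \right)} = \frac{841}{16}$
$z{\left(-4 \right)} x{\left(-2 \right)} 28 = \frac{841}{16} \cdot 1 \cdot 28 = \frac{841}{16} \cdot 28 = \frac{5887}{4}$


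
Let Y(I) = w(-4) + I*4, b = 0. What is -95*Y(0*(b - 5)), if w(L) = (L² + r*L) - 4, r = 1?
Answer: -760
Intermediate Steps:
w(L) = -4 + L + L² (w(L) = (L² + 1*L) - 4 = (L² + L) - 4 = (L + L²) - 4 = -4 + L + L²)
Y(I) = 8 + 4*I (Y(I) = (-4 - 4 + (-4)²) + I*4 = (-4 - 4 + 16) + 4*I = 8 + 4*I)
-95*Y(0*(b - 5)) = -95*(8 + 4*(0*(0 - 5))) = -95*(8 + 4*(0*(-5))) = -95*(8 + 4*0) = -95*(8 + 0) = -95*8 = -760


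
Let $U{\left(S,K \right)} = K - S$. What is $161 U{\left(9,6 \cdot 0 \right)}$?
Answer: $-1449$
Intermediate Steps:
$161 U{\left(9,6 \cdot 0 \right)} = 161 \left(6 \cdot 0 - 9\right) = 161 \left(0 - 9\right) = 161 \left(-9\right) = -1449$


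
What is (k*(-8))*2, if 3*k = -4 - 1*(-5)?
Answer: -16/3 ≈ -5.3333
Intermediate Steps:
k = 1/3 (k = (-4 - 1*(-5))/3 = (-4 + 5)/3 = (1/3)*1 = 1/3 ≈ 0.33333)
(k*(-8))*2 = ((1/3)*(-8))*2 = -8/3*2 = -16/3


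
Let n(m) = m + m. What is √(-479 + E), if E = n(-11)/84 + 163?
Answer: I*√557886/42 ≈ 17.784*I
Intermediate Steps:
n(m) = 2*m
E = 6835/42 (E = (2*(-11))/84 + 163 = -22*1/84 + 163 = -11/42 + 163 = 6835/42 ≈ 162.74)
√(-479 + E) = √(-479 + 6835/42) = √(-13283/42) = I*√557886/42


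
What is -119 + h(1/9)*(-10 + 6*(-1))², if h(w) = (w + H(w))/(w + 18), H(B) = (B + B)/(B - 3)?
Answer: -251137/2119 ≈ -118.52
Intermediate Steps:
H(B) = 2*B/(-3 + B) (H(B) = (2*B)/(-3 + B) = 2*B/(-3 + B))
h(w) = (w + 2*w/(-3 + w))/(18 + w) (h(w) = (w + 2*w/(-3 + w))/(w + 18) = (w + 2*w/(-3 + w))/(18 + w))
-119 + h(1/9)*(-10 + 6*(-1))² = -119 + ((-1 + 1/9)/(9*(-3 + 1/9)*(18 + 1/9)))*(-10 + 6*(-1))² = -119 + ((-1 + ⅑)/(9*(-3 + ⅑)*(18 + ⅑)))*(-10 - 6)² = -119 + ((⅑)*(-8/9)/(-26/9*(163/9)))*(-16)² = -119 + ((⅑)*(-9/26)*(9/163)*(-8/9))*256 = -119 + (4/2119)*256 = -119 + 1024/2119 = -251137/2119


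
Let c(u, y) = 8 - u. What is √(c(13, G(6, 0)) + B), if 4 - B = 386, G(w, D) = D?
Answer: 3*I*√43 ≈ 19.672*I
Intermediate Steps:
B = -382 (B = 4 - 1*386 = 4 - 386 = -382)
√(c(13, G(6, 0)) + B) = √((8 - 1*13) - 382) = √((8 - 13) - 382) = √(-5 - 382) = √(-387) = 3*I*√43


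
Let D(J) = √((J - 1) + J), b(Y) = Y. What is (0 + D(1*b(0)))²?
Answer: -1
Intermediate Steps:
D(J) = √(-1 + 2*J) (D(J) = √((-1 + J) + J) = √(-1 + 2*J))
(0 + D(1*b(0)))² = (0 + √(-1 + 2*(1*0)))² = (0 + √(-1 + 2*0))² = (0 + √(-1 + 0))² = (0 + √(-1))² = (0 + I)² = I² = -1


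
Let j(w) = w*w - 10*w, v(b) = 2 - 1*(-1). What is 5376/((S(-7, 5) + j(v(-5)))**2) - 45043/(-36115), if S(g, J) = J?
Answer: 25918/1165 ≈ 22.247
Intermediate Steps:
v(b) = 3 (v(b) = 2 + 1 = 3)
j(w) = w**2 - 10*w
5376/((S(-7, 5) + j(v(-5)))**2) - 45043/(-36115) = 5376/((5 + 3*(-10 + 3))**2) - 45043/(-36115) = 5376/((5 + 3*(-7))**2) - 45043*(-1/36115) = 5376/((5 - 21)**2) + 1453/1165 = 5376/((-16)**2) + 1453/1165 = 5376/256 + 1453/1165 = 5376*(1/256) + 1453/1165 = 21 + 1453/1165 = 25918/1165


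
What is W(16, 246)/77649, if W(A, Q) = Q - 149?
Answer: 97/77649 ≈ 0.0012492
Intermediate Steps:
W(A, Q) = -149 + Q
W(16, 246)/77649 = (-149 + 246)/77649 = 97*(1/77649) = 97/77649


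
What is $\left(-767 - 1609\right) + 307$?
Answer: $-2069$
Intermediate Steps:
$\left(-767 - 1609\right) + 307 = -2376 + 307 = -2069$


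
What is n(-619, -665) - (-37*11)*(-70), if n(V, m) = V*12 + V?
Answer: -36537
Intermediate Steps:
n(V, m) = 13*V (n(V, m) = 12*V + V = 13*V)
n(-619, -665) - (-37*11)*(-70) = 13*(-619) - (-37*11)*(-70) = -8047 - (-407)*(-70) = -8047 - 1*28490 = -8047 - 28490 = -36537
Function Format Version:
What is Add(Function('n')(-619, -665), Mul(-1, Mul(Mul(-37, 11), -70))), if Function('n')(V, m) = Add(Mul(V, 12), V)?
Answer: -36537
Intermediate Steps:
Function('n')(V, m) = Mul(13, V) (Function('n')(V, m) = Add(Mul(12, V), V) = Mul(13, V))
Add(Function('n')(-619, -665), Mul(-1, Mul(Mul(-37, 11), -70))) = Add(Mul(13, -619), Mul(-1, Mul(Mul(-37, 11), -70))) = Add(-8047, Mul(-1, Mul(-407, -70))) = Add(-8047, Mul(-1, 28490)) = Add(-8047, -28490) = -36537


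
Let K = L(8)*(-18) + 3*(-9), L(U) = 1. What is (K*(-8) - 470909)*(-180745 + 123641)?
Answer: 26870230096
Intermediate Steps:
K = -45 (K = 1*(-18) + 3*(-9) = -18 - 27 = -45)
(K*(-8) - 470909)*(-180745 + 123641) = (-45*(-8) - 470909)*(-180745 + 123641) = (360 - 470909)*(-57104) = -470549*(-57104) = 26870230096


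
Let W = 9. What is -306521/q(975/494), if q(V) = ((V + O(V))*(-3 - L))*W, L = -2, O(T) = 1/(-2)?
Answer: 5823899/252 ≈ 23111.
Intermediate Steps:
O(T) = -½
q(V) = 9/2 - 9*V (q(V) = ((V - ½)*(-3 - 1*(-2)))*9 = ((-½ + V)*(-3 + 2))*9 = ((-½ + V)*(-1))*9 = (½ - V)*9 = 9/2 - 9*V)
-306521/q(975/494) = -306521/(9/2 - 8775/494) = -306521/(9/2 - 9*75/38) = -306521/(9/2 - 675/38) = -306521/(-252/19) = -306521*(-19/252) = 5823899/252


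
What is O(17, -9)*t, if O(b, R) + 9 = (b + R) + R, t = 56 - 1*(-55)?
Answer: -1110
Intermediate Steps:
t = 111 (t = 56 + 55 = 111)
O(b, R) = -9 + b + 2*R (O(b, R) = -9 + ((b + R) + R) = -9 + ((R + b) + R) = -9 + (b + 2*R) = -9 + b + 2*R)
O(17, -9)*t = (-9 + 17 + 2*(-9))*111 = (-9 + 17 - 18)*111 = -10*111 = -1110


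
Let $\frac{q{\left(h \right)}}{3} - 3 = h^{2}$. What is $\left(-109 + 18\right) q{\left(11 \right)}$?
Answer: $-33852$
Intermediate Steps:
$q{\left(h \right)} = 9 + 3 h^{2}$
$\left(-109 + 18\right) q{\left(11 \right)} = \left(-109 + 18\right) \left(9 + 3 \cdot 11^{2}\right) = - 91 \left(9 + 3 \cdot 121\right) = - 91 \left(9 + 363\right) = \left(-91\right) 372 = -33852$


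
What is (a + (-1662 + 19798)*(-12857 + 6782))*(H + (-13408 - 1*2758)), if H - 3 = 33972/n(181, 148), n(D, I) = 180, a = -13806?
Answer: 8801022699228/5 ≈ 1.7602e+12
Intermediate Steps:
H = 2876/15 (H = 3 + 33972/180 = 3 + 33972*(1/180) = 3 + 2831/15 = 2876/15 ≈ 191.73)
(a + (-1662 + 19798)*(-12857 + 6782))*(H + (-13408 - 1*2758)) = (-13806 + (-1662 + 19798)*(-12857 + 6782))*(2876/15 + (-13408 - 1*2758)) = (-13806 + 18136*(-6075))*(2876/15 + (-13408 - 2758)) = (-13806 - 110176200)*(2876/15 - 16166) = -110190006*(-239614/15) = 8801022699228/5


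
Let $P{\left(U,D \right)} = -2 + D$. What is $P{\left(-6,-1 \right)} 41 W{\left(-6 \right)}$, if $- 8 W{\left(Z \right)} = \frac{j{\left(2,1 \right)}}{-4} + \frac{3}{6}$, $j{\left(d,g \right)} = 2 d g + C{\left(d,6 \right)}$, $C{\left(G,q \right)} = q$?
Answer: $- \frac{123}{4} \approx -30.75$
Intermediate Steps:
$j{\left(d,g \right)} = 6 + 2 d g$ ($j{\left(d,g \right)} = 2 d g + 6 = 6 + 2 d g$)
$W{\left(Z \right)} = \frac{1}{4}$ ($W{\left(Z \right)} = - \frac{\frac{6 + 2 \cdot 2 \cdot 1}{-4} + \frac{3}{6}}{8} = - \frac{\left(6 + 4\right) \left(- \frac{1}{4}\right) + 3 \cdot \frac{1}{6}}{8} = - \frac{10 \left(- \frac{1}{4}\right) + \frac{1}{2}}{8} = - \frac{- \frac{5}{2} + \frac{1}{2}}{8} = \left(- \frac{1}{8}\right) \left(-2\right) = \frac{1}{4}$)
$P{\left(-6,-1 \right)} 41 W{\left(-6 \right)} = \left(-2 - 1\right) 41 \cdot \frac{1}{4} = \left(-3\right) 41 \cdot \frac{1}{4} = \left(-123\right) \frac{1}{4} = - \frac{123}{4}$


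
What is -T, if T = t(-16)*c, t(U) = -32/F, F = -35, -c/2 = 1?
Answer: 64/35 ≈ 1.8286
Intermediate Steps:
c = -2 (c = -2*1 = -2)
t(U) = 32/35 (t(U) = -32/(-35) = -32*(-1/35) = 32/35)
T = -64/35 (T = (32/35)*(-2) = -64/35 ≈ -1.8286)
-T = -1*(-64/35) = 64/35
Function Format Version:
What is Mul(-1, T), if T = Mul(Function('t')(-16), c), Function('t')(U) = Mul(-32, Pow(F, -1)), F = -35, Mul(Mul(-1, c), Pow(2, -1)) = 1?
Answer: Rational(64, 35) ≈ 1.8286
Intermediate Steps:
c = -2 (c = Mul(-2, 1) = -2)
Function('t')(U) = Rational(32, 35) (Function('t')(U) = Mul(-32, Pow(-35, -1)) = Mul(-32, Rational(-1, 35)) = Rational(32, 35))
T = Rational(-64, 35) (T = Mul(Rational(32, 35), -2) = Rational(-64, 35) ≈ -1.8286)
Mul(-1, T) = Mul(-1, Rational(-64, 35)) = Rational(64, 35)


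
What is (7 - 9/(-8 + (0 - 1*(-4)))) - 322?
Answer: -1251/4 ≈ -312.75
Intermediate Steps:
(7 - 9/(-8 + (0 - 1*(-4)))) - 322 = (7 - 9/(-8 + (0 + 4))) - 322 = (7 - 9/(-8 + 4)) - 322 = (7 - 9/(-4)) - 322 = (7 - 1/4*(-9)) - 322 = (7 + 9/4) - 322 = 37/4 - 322 = -1251/4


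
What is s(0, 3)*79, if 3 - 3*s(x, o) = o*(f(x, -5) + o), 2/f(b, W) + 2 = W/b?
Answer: -158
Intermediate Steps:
f(b, W) = 2/(-2 + W/b)
s(x, o) = 1 - o*(o + 2*x/(-5 - 2*x))/3 (s(x, o) = 1 - o*(2*x/(-5 - 2*x) + o)/3 = 1 - o*(o + 2*x/(-5 - 2*x))/3)
s(0, 3)*79 = (((3 - 1*3²)*(5 + 2*0) + 2*3*0)/(3*(5 + 2*0)))*79 = (((3 - 1*9)*(5 + 0) + 0)/(3*(5 + 0)))*79 = ((⅓)*((3 - 9)*5 + 0)/5)*79 = ((⅓)*(⅕)*(-6*5 + 0))*79 = ((⅓)*(⅕)*(-30 + 0))*79 = ((⅓)*(⅕)*(-30))*79 = -2*79 = -158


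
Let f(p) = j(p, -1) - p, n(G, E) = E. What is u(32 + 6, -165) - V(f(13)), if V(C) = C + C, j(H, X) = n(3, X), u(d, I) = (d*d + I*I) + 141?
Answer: 28838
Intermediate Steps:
u(d, I) = 141 + I**2 + d**2 (u(d, I) = (d**2 + I**2) + 141 = (I**2 + d**2) + 141 = 141 + I**2 + d**2)
j(H, X) = X
f(p) = -1 - p
V(C) = 2*C
u(32 + 6, -165) - V(f(13)) = (141 + (-165)**2 + (32 + 6)**2) - 2*(-1 - 1*13) = (141 + 27225 + 38**2) - 2*(-1 - 13) = (141 + 27225 + 1444) - 2*(-14) = 28810 - 1*(-28) = 28810 + 28 = 28838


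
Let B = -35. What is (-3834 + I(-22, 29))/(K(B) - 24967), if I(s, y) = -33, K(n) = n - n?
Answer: 3867/24967 ≈ 0.15488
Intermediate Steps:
K(n) = 0
(-3834 + I(-22, 29))/(K(B) - 24967) = (-3834 - 33)/(0 - 24967) = -3867/(-24967) = -3867*(-1/24967) = 3867/24967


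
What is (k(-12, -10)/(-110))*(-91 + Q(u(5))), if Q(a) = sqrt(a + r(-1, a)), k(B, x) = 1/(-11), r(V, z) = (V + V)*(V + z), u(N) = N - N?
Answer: -91/1210 + sqrt(2)/1210 ≈ -0.074038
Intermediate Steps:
u(N) = 0
r(V, z) = 2*V*(V + z) (r(V, z) = (2*V)*(V + z) = 2*V*(V + z))
k(B, x) = -1/11
Q(a) = sqrt(2 - a) (Q(a) = sqrt(a + 2*(-1)*(-1 + a)) = sqrt(a + (2 - 2*a)) = sqrt(2 - a))
(k(-12, -10)/(-110))*(-91 + Q(u(5))) = (-1/11/(-110))*(-91 + sqrt(2 - 1*0)) = (-1/11*(-1/110))*(-91 + sqrt(2 + 0)) = (-91 + sqrt(2))/1210 = -91/1210 + sqrt(2)/1210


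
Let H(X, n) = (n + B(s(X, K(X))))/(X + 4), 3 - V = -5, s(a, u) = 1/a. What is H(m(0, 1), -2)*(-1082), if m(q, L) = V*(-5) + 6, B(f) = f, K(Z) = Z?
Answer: -12443/170 ≈ -73.194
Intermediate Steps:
V = 8 (V = 3 - 1*(-5) = 3 + 5 = 8)
m(q, L) = -34 (m(q, L) = 8*(-5) + 6 = -40 + 6 = -34)
H(X, n) = (n + 1/X)/(4 + X) (H(X, n) = (n + 1/X)/(X + 4) = (n + 1/X)/(4 + X))
H(m(0, 1), -2)*(-1082) = ((1 - 34*(-2))/((-34)*(4 - 34)))*(-1082) = -1/34*(1 + 68)/(-30)*(-1082) = -1/34*(-1/30)*69*(-1082) = (23/340)*(-1082) = -12443/170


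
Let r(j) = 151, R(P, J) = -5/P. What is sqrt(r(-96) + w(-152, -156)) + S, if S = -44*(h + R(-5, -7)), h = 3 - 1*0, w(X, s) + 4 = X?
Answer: -176 + I*sqrt(5) ≈ -176.0 + 2.2361*I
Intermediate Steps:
w(X, s) = -4 + X
h = 3 (h = 3 + 0 = 3)
S = -176 (S = -44*(3 - 5/(-5)) = -44*(3 - 5*(-1/5)) = -44*(3 + 1) = -44*4 = -176)
sqrt(r(-96) + w(-152, -156)) + S = sqrt(151 + (-4 - 152)) - 176 = sqrt(151 - 156) - 176 = sqrt(-5) - 176 = I*sqrt(5) - 176 = -176 + I*sqrt(5)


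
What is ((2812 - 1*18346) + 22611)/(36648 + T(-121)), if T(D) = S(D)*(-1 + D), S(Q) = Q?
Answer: 7077/51410 ≈ 0.13766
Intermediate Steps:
T(D) = D*(-1 + D)
((2812 - 1*18346) + 22611)/(36648 + T(-121)) = ((2812 - 1*18346) + 22611)/(36648 - 121*(-1 - 121)) = ((2812 - 18346) + 22611)/(36648 - 121*(-122)) = (-15534 + 22611)/(36648 + 14762) = 7077/51410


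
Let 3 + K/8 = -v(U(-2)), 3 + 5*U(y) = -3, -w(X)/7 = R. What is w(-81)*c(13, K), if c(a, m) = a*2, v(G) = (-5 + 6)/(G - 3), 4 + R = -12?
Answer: 2912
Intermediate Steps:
R = -16 (R = -4 - 12 = -16)
w(X) = 112 (w(X) = -7*(-16) = 112)
U(y) = -6/5 (U(y) = -⅗ + (⅕)*(-3) = -⅗ - ⅗ = -6/5)
v(G) = 1/(-3 + G)
K = -464/21 (K = -24 + 8*(-1/(-3 - 6/5)) = -24 + 8*(-1/(-21/5)) = -24 + 8*(-1*(-5/21)) = -24 + 8*(5/21) = -24 + 40/21 = -464/21 ≈ -22.095)
c(a, m) = 2*a
w(-81)*c(13, K) = 112*(2*13) = 112*26 = 2912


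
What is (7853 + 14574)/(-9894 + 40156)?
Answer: 22427/30262 ≈ 0.74109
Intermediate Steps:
(7853 + 14574)/(-9894 + 40156) = 22427/30262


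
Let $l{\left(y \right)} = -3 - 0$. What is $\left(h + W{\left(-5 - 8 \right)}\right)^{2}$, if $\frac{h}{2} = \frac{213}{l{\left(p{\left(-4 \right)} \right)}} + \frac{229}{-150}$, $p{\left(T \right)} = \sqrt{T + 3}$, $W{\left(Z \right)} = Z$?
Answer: $\frac{140517316}{5625} \approx 24981.0$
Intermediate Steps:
$p{\left(T \right)} = \sqrt{3 + T}$
$l{\left(y \right)} = -3$ ($l{\left(y \right)} = -3 + 0 = -3$)
$h = - \frac{10879}{75}$ ($h = 2 \left(\frac{213}{-3} + \frac{229}{-150}\right) = 2 \left(213 \left(- \frac{1}{3}\right) + 229 \left(- \frac{1}{150}\right)\right) = 2 \left(-71 - \frac{229}{150}\right) = 2 \left(- \frac{10879}{150}\right) = - \frac{10879}{75} \approx -145.05$)
$\left(h + W{\left(-5 - 8 \right)}\right)^{2} = \left(- \frac{10879}{75} - 13\right)^{2} = \left(- \frac{11854}{75}\right)^{2} = \frac{140517316}{5625}$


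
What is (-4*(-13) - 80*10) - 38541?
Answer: -39289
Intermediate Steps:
(-4*(-13) - 80*10) - 38541 = (52 - 800) - 38541 = -748 - 38541 = -39289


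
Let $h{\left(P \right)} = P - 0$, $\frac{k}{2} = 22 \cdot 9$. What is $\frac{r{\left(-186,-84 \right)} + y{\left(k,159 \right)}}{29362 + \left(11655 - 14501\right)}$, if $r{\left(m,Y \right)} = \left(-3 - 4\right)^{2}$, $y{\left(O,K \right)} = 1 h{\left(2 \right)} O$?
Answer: $\frac{841}{26516} \approx 0.031717$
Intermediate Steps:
$k = 396$ ($k = 2 \cdot 22 \cdot 9 = 2 \cdot 198 = 396$)
$h{\left(P \right)} = P$ ($h{\left(P \right)} = P + 0 = P$)
$y{\left(O,K \right)} = 2 O$ ($y{\left(O,K \right)} = 1 \cdot 2 O = 2 O$)
$r{\left(m,Y \right)} = 49$ ($r{\left(m,Y \right)} = \left(-7\right)^{2} = 49$)
$\frac{r{\left(-186,-84 \right)} + y{\left(k,159 \right)}}{29362 + \left(11655 - 14501\right)} = \frac{49 + 2 \cdot 396}{29362 + \left(11655 - 14501\right)} = \frac{49 + 792}{29362 + \left(11655 - 14501\right)} = \frac{841}{29362 - 2846} = \frac{841}{26516}$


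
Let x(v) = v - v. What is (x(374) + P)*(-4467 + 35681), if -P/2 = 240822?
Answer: -15034035816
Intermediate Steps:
P = -481644 (P = -2*240822 = -481644)
x(v) = 0
(x(374) + P)*(-4467 + 35681) = (0 - 481644)*(-4467 + 35681) = -481644*31214 = -15034035816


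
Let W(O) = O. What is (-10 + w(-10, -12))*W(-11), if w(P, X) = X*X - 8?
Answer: -1386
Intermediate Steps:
w(P, X) = -8 + X² (w(P, X) = X² - 8 = -8 + X²)
(-10 + w(-10, -12))*W(-11) = (-10 + (-8 + (-12)²))*(-11) = (-10 + (-8 + 144))*(-11) = (-10 + 136)*(-11) = 126*(-11) = -1386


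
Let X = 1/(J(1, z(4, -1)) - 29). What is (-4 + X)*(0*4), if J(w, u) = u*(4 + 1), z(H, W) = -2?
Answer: 0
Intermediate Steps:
J(w, u) = 5*u (J(w, u) = u*5 = 5*u)
X = -1/39 (X = 1/(5*(-2) - 29) = 1/(-10 - 29) = 1/(-39) = -1/39 ≈ -0.025641)
(-4 + X)*(0*4) = (-4 - 1/39)*(0*4) = -157/39*0 = 0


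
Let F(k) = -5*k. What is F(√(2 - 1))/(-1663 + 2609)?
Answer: -5/946 ≈ -0.0052854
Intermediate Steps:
F(√(2 - 1))/(-1663 + 2609) = (-5*√(2 - 1))/(-1663 + 2609) = (-5*√1)/946 = (-5*1)/946 = (1/946)*(-5) = -5/946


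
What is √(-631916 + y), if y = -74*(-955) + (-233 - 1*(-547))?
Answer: 2*I*√140233 ≈ 748.95*I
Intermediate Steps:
y = 70984 (y = 70670 + (-233 + 547) = 70670 + 314 = 70984)
√(-631916 + y) = √(-631916 + 70984) = √(-560932) = 2*I*√140233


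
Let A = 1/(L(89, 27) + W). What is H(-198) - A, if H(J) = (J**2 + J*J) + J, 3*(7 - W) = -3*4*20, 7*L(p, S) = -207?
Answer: 31440413/402 ≈ 78210.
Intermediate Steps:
L(p, S) = -207/7 (L(p, S) = (1/7)*(-207) = -207/7)
W = 87 (W = 7 - (-3*4)*20/3 = 7 - (-4)*20 = 7 - 1/3*(-240) = 7 + 80 = 87)
H(J) = J + 2*J**2 (H(J) = (J**2 + J**2) + J = 2*J**2 + J = J + 2*J**2)
A = 7/402 (A = 1/(-207/7 + 87) = 1/(402/7) = 7/402 ≈ 0.017413)
H(-198) - A = -198*(1 + 2*(-198)) - 1*7/402 = -198*(1 - 396) - 7/402 = -198*(-395) - 7/402 = 78210 - 7/402 = 31440413/402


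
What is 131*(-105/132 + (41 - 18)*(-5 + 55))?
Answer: 6624015/44 ≈ 1.5055e+5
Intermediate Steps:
131*(-105/132 + (41 - 18)*(-5 + 55)) = 131*(-105*1/132 + 23*50) = 131*(-35/44 + 1150) = 131*(50565/44) = 6624015/44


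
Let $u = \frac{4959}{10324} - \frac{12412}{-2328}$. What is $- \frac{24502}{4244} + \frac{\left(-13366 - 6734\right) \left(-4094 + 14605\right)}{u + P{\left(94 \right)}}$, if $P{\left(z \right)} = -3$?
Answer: $- \frac{46443879906825257}{618153454} \approx -7.5133 \cdot 10^{7}$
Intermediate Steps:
$u = \frac{602095}{103596}$ ($u = 4959 \cdot \frac{1}{10324} - - \frac{3103}{582} = \frac{171}{356} + \frac{3103}{582} = \frac{602095}{103596} \approx 5.812$)
$- \frac{24502}{4244} + \frac{\left(-13366 - 6734\right) \left(-4094 + 14605\right)}{u + P{\left(94 \right)}} = - \frac{24502}{4244} + \frac{\left(-13366 - 6734\right) \left(-4094 + 14605\right)}{\frac{602095}{103596} - 3} = \left(-24502\right) \frac{1}{4244} + \frac{\left(-20100\right) 10511}{\frac{291307}{103596}} = - \frac{12251}{2122} - \frac{21886840875600}{291307} = - \frac{46443879906825257}{618153454}$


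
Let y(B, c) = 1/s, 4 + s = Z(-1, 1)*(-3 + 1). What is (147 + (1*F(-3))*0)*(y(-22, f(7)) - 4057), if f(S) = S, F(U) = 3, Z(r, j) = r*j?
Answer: -1192905/2 ≈ -5.9645e+5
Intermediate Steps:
Z(r, j) = j*r
s = -2 (s = -4 + (1*(-1))*(-3 + 1) = -4 - 1*(-2) = -4 + 2 = -2)
y(B, c) = -½ (y(B, c) = 1/(-2) = -½)
(147 + (1*F(-3))*0)*(y(-22, f(7)) - 4057) = (147 + (1*3)*0)*(-½ - 4057) = (147 + 3*0)*(-8115/2) = (147 + 0)*(-8115/2) = 147*(-8115/2) = -1192905/2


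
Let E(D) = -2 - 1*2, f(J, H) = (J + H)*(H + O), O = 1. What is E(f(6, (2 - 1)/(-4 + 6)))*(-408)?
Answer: 1632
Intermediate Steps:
f(J, H) = (1 + H)*(H + J) (f(J, H) = (J + H)*(H + 1) = (H + J)*(1 + H) = (1 + H)*(H + J))
E(D) = -4 (E(D) = -2 - 2 = -4)
E(f(6, (2 - 1)/(-4 + 6)))*(-408) = -4*(-408) = 1632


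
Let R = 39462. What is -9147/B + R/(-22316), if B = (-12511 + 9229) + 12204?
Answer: -23175184/8295973 ≈ -2.7935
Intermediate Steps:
B = 8922 (B = -3282 + 12204 = 8922)
-9147/B + R/(-22316) = -9147/8922 + 39462/(-22316) = -9147*1/8922 + 39462*(-1/22316) = -3049/2974 - 19731/11158 = -23175184/8295973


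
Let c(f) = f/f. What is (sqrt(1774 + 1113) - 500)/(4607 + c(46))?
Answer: -125/1152 + sqrt(2887)/4608 ≈ -0.096847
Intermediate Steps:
c(f) = 1
(sqrt(1774 + 1113) - 500)/(4607 + c(46)) = (sqrt(1774 + 1113) - 500)/(4607 + 1) = (sqrt(2887) - 500)/4608 = (-500 + sqrt(2887))*(1/4608) = -125/1152 + sqrt(2887)/4608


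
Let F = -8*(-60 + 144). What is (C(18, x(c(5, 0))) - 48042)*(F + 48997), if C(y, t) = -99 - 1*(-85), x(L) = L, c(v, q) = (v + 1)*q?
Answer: -2322306200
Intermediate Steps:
c(v, q) = q*(1 + v) (c(v, q) = (1 + v)*q = q*(1 + v))
C(y, t) = -14 (C(y, t) = -99 + 85 = -14)
F = -672 (F = -8*84 = -672)
(C(18, x(c(5, 0))) - 48042)*(F + 48997) = (-14 - 48042)*(-672 + 48997) = -48056*48325 = -2322306200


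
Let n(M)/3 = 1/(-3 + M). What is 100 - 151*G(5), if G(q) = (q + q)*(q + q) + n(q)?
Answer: -30453/2 ≈ -15227.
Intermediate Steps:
n(M) = 3/(-3 + M)
G(q) = 3/(-3 + q) + 4*q² (G(q) = (q + q)*(q + q) + 3/(-3 + q) = (2*q)*(2*q) + 3/(-3 + q) = 4*q² + 3/(-3 + q) = 3/(-3 + q) + 4*q²)
100 - 151*G(5) = 100 - 151*(3 + 4*5²*(-3 + 5))/(-3 + 5) = 100 - 151*(3 + 4*25*2)/2 = 100 - 151*(3 + 200)/2 = 100 - 151*203/2 = 100 - 30653/2 = -30453/2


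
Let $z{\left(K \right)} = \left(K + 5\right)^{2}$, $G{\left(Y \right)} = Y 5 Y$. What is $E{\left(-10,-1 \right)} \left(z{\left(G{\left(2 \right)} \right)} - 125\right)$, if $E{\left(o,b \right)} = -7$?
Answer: $-3500$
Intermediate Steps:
$G{\left(Y \right)} = 5 Y^{2}$ ($G{\left(Y \right)} = 5 Y Y = 5 Y^{2}$)
$z{\left(K \right)} = \left(5 + K\right)^{2}$
$E{\left(-10,-1 \right)} \left(z{\left(G{\left(2 \right)} \right)} - 125\right) = - 7 \left(\left(5 + 5 \cdot 2^{2}\right)^{2} - 125\right) = - 7 \left(\left(5 + 5 \cdot 4\right)^{2} - 125\right) = - 7 \left(\left(5 + 20\right)^{2} - 125\right) = - 7 \left(25^{2} - 125\right) = - 7 \left(625 - 125\right) = \left(-7\right) 500 = -3500$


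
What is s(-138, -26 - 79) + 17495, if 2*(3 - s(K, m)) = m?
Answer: 35101/2 ≈ 17551.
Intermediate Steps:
s(K, m) = 3 - m/2
s(-138, -26 - 79) + 17495 = (3 - (-26 - 79)/2) + 17495 = (3 - ½*(-105)) + 17495 = (3 + 105/2) + 17495 = 111/2 + 17495 = 35101/2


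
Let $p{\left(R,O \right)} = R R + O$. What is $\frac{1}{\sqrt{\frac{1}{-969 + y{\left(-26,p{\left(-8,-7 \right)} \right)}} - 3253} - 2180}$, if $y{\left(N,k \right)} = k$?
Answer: $- \frac{1988160}{4337155537} - \frac{4 i \sqrt{169104009}}{4337155537} \approx -0.0004584 - 1.1993 \cdot 10^{-5} i$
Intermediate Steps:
$p{\left(R,O \right)} = O + R^{2}$ ($p{\left(R,O \right)} = R^{2} + O = O + R^{2}$)
$\frac{1}{\sqrt{\frac{1}{-969 + y{\left(-26,p{\left(-8,-7 \right)} \right)}} - 3253} - 2180} = \frac{1}{\sqrt{\frac{1}{-969 - \left(7 - \left(-8\right)^{2}\right)} - 3253} - 2180} = \frac{1}{\sqrt{\frac{1}{-969 + \left(-7 + 64\right)} - 3253} - 2180} = \frac{1}{\sqrt{\frac{1}{-969 + 57} - 3253} - 2180} = \frac{1}{\sqrt{\frac{1}{-912} - 3253} - 2180} = \frac{1}{\sqrt{- \frac{1}{912} - 3253} - 2180} = \frac{1}{\sqrt{- \frac{2966737}{912}} - 2180} = \frac{1}{\frac{i \sqrt{169104009}}{228} - 2180} = \frac{1}{-2180 + \frac{i \sqrt{169104009}}{228}}$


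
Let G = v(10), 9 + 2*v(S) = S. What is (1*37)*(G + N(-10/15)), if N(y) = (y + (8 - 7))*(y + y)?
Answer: 37/18 ≈ 2.0556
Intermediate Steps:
v(S) = -9/2 + S/2
G = 1/2 (G = -9/2 + (1/2)*10 = -9/2 + 5 = 1/2 ≈ 0.50000)
N(y) = 2*y*(1 + y) (N(y) = (y + 1)*(2*y) = (1 + y)*(2*y) = 2*y*(1 + y))
(1*37)*(G + N(-10/15)) = (1*37)*(1/2 + 2*(-10/15)*(1 - 10/15)) = 37*(1/2 + 2*(-10*1/15)*(1 - 10*1/15)) = 37*(1/2 + 2*(-2/3)*(1 - 2/3)) = 37*(1/2 + 2*(-2/3)*(1/3)) = 37*(1/2 - 4/9) = 37*(1/18) = 37/18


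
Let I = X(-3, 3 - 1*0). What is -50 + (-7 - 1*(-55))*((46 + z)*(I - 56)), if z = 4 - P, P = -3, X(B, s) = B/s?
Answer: -145058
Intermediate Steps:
I = -1 (I = -3/(3 - 1*0) = -3/(3 + 0) = -3/3 = -3*1/3 = -1)
z = 7 (z = 4 - 1*(-3) = 4 + 3 = 7)
-50 + (-7 - 1*(-55))*((46 + z)*(I - 56)) = -50 + (-7 - 1*(-55))*((46 + 7)*(-1 - 56)) = -50 + (-7 + 55)*(53*(-57)) = -50 + 48*(-3021) = -50 - 145008 = -145058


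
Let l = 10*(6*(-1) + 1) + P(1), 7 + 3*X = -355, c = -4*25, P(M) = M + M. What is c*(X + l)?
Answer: 50600/3 ≈ 16867.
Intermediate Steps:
P(M) = 2*M
c = -100
X = -362/3 (X = -7/3 + (⅓)*(-355) = -7/3 - 355/3 = -362/3 ≈ -120.67)
l = -48 (l = 10*(6*(-1) + 1) + 2*1 = 10*(-6 + 1) + 2 = 10*(-5) + 2 = -50 + 2 = -48)
c*(X + l) = -100*(-362/3 - 48) = -100*(-506/3) = 50600/3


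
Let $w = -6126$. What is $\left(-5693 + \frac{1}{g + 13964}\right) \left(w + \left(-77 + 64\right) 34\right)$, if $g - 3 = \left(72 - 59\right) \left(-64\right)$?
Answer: $\frac{491138974672}{13135} \approx 3.7392 \cdot 10^{7}$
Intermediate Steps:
$g = -829$ ($g = 3 + \left(72 - 59\right) \left(-64\right) = 3 + 13 \left(-64\right) = 3 - 832 = -829$)
$\left(-5693 + \frac{1}{g + 13964}\right) \left(w + \left(-77 + 64\right) 34\right) = \left(-5693 + \frac{1}{-829 + 13964}\right) \left(-6126 + \left(-77 + 64\right) 34\right) = \left(-5693 + \frac{1}{13135}\right) \left(-6126 - 442\right) = \left(- \frac{74777554}{13135}\right) \left(-6568\right) = \frac{491138974672}{13135}$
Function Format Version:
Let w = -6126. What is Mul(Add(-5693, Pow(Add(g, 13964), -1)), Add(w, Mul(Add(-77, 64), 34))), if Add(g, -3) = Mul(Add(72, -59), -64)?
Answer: Rational(491138974672, 13135) ≈ 3.7392e+7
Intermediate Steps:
g = -829 (g = Add(3, Mul(Add(72, -59), -64)) = Add(3, Mul(13, -64)) = Add(3, -832) = -829)
Mul(Add(-5693, Pow(Add(g, 13964), -1)), Add(w, Mul(Add(-77, 64), 34))) = Mul(Add(-5693, Pow(Add(-829, 13964), -1)), Add(-6126, Mul(Add(-77, 64), 34))) = Mul(Add(-5693, Pow(13135, -1)), Add(-6126, Mul(-13, 34))) = Mul(Add(-5693, Rational(1, 13135)), Add(-6126, -442)) = Mul(Rational(-74777554, 13135), -6568) = Rational(491138974672, 13135)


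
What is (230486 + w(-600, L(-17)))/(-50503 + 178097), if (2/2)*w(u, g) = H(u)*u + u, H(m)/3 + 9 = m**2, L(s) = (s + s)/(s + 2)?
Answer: -323876957/63797 ≈ -5076.7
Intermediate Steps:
L(s) = 2*s/(2 + s) (L(s) = (2*s)/(2 + s) = 2*s/(2 + s))
H(m) = -27 + 3*m**2
w(u, g) = u + u*(-27 + 3*u**2) (w(u, g) = (-27 + 3*u**2)*u + u = u*(-27 + 3*u**2) + u = u + u*(-27 + 3*u**2))
(230486 + w(-600, L(-17)))/(-50503 + 178097) = (230486 - 600*(-26 + 3*(-600)**2))/(-50503 + 178097) = (230486 - 600*(-26 + 3*360000))/127594 = (230486 - 600*(-26 + 1080000))*(1/127594) = (230486 - 600*1079974)*(1/127594) = (230486 - 647984400)*(1/127594) = -647753914*1/127594 = -323876957/63797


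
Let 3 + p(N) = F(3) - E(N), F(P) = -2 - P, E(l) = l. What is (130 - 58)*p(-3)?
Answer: -360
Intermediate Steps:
p(N) = -8 - N (p(N) = -3 + ((-2 - 1*3) - N) = -3 + ((-2 - 3) - N) = -3 + (-5 - N) = -8 - N)
(130 - 58)*p(-3) = (130 - 58)*(-8 - 1*(-3)) = 72*(-8 + 3) = 72*(-5) = -360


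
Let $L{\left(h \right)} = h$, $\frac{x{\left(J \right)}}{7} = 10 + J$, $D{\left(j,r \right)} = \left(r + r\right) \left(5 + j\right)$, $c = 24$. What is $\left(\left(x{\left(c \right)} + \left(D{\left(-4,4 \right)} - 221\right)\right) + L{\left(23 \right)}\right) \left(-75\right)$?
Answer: $-3600$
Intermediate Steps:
$D{\left(j,r \right)} = 2 r \left(5 + j\right)$
$x{\left(J \right)} = 70 + 7 J$ ($x{\left(J \right)} = 7 \left(10 + J\right) = 70 + 7 J$)
$\left(\left(x{\left(c \right)} + \left(D{\left(-4,4 \right)} - 221\right)\right) + L{\left(23 \right)}\right) \left(-75\right) = \left(\left(\left(70 + 7 \cdot 24\right) + \left(2 \cdot 4 \left(5 - 4\right) - 221\right)\right) + 23\right) \left(-75\right) = \left(\left(\left(70 + 168\right) - \left(221 - 8\right)\right) + 23\right) \left(-75\right) = \left(\left(238 + \left(8 - 221\right)\right) + 23\right) \left(-75\right) = \left(\left(238 - 213\right) + 23\right) \left(-75\right) = \left(25 + 23\right) \left(-75\right) = 48 \left(-75\right) = -3600$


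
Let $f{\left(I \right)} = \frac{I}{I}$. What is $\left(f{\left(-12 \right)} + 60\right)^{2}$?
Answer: $3721$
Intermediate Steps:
$f{\left(I \right)} = 1$
$\left(f{\left(-12 \right)} + 60\right)^{2} = \left(1 + 60\right)^{2} = 61^{2} = 3721$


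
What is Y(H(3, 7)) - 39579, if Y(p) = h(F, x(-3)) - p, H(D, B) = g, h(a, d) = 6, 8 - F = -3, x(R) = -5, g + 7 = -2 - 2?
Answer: -39562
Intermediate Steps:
g = -11 (g = -7 + (-2 - 2) = -7 - 4 = -11)
F = 11 (F = 8 - 1*(-3) = 8 + 3 = 11)
H(D, B) = -11
Y(p) = 6 - p
Y(H(3, 7)) - 39579 = (6 - 1*(-11)) - 39579 = (6 + 11) - 39579 = 17 - 39579 = -39562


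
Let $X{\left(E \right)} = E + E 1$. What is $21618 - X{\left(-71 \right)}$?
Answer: $21760$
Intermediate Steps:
$X{\left(E \right)} = 2 E$ ($X{\left(E \right)} = E + E = 2 E$)
$21618 - X{\left(-71 \right)} = 21618 - 2 \left(-71\right) = 21618 - -142 = 21618 + 142 = 21760$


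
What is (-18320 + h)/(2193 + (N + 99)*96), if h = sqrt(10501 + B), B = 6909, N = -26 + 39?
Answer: -3664/2589 + sqrt(17410)/12945 ≈ -1.4050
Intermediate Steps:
N = 13
h = sqrt(17410) (h = sqrt(10501 + 6909) = sqrt(17410) ≈ 131.95)
(-18320 + h)/(2193 + (N + 99)*96) = (-18320 + sqrt(17410))/(2193 + (13 + 99)*96) = (-18320 + sqrt(17410))/(2193 + 112*96) = (-18320 + sqrt(17410))/(2193 + 10752) = (-18320 + sqrt(17410))/12945 = (-18320 + sqrt(17410))*(1/12945) = -3664/2589 + sqrt(17410)/12945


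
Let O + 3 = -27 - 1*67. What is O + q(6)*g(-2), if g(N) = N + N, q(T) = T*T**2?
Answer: -961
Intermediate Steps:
q(T) = T**3
g(N) = 2*N
O = -97 (O = -3 + (-27 - 1*67) = -3 + (-27 - 67) = -3 - 94 = -97)
O + q(6)*g(-2) = -97 + 6**3*(2*(-2)) = -97 + 216*(-4) = -97 - 864 = -961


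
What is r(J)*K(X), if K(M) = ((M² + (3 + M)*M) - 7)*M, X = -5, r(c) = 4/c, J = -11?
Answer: 560/11 ≈ 50.909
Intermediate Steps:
K(M) = M*(-7 + M² + M*(3 + M)) (K(M) = ((M² + M*(3 + M)) - 7)*M = (-7 + M² + M*(3 + M))*M = M*(-7 + M² + M*(3 + M)))
r(J)*K(X) = (4/(-11))*(-5*(-7 + 2*(-5)² + 3*(-5))) = (4*(-1/11))*(-5*(-7 + 2*25 - 15)) = -(-20)*(-7 + 50 - 15)/11 = -(-20)*28/11 = -4/11*(-140) = 560/11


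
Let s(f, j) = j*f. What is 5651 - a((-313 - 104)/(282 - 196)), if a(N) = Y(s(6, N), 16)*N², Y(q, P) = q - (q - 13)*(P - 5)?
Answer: -1447418623/318028 ≈ -4551.2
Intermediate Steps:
s(f, j) = f*j
Y(q, P) = q - (-13 + q)*(-5 + P)
a(N) = N²*(143 - 60*N) (a(N) = (-65 + 6*(6*N) + 13*16 - 1*16*6*N)*N² = (-65 + 36*N + 208 - 96*N)*N² = (143 - 60*N)*N² = N²*(143 - 60*N))
5651 - a((-313 - 104)/(282 - 196)) = 5651 - ((-313 - 104)/(282 - 196))²*(143 - 60*(-313 - 104)/(282 - 196)) = 5651 - (-417/86)²*(143 - (-25020)/86) = 5651 - (-417*1/86)²*(143 - (-25020)/86) = 5651 - (-417/86)²*(143 - 60*(-417/86)) = 5651 - 173889*(143 + 12510/43)/7396 = 5651 - 173889*18659/(7396*43) = 5651 - 1*3244594851/318028 = 5651 - 3244594851/318028 = -1447418623/318028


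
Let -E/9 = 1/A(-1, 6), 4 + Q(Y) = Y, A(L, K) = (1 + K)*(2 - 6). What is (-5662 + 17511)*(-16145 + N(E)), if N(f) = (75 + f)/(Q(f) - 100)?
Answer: -555375000356/2903 ≈ -1.9131e+8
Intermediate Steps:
A(L, K) = -4 - 4*K (A(L, K) = (1 + K)*(-4) = -4 - 4*K)
Q(Y) = -4 + Y
E = 9/28 (E = -9/(-4 - 4*6) = -9/(-4 - 24) = -9/(-28) = -9*(-1/28) = 9/28 ≈ 0.32143)
N(f) = (75 + f)/(-104 + f) (N(f) = (75 + f)/((-4 + f) - 100) = (75 + f)/(-104 + f))
(-5662 + 17511)*(-16145 + N(E)) = (-5662 + 17511)*(-16145 + (75 + 9/28)/(-104 + 9/28)) = 11849*(-16145 + (2109/28)/(-2903/28)) = 11849*(-16145 - 28/2903*2109/28) = 11849*(-16145 - 2109/2903) = 11849*(-46871044/2903) = -555375000356/2903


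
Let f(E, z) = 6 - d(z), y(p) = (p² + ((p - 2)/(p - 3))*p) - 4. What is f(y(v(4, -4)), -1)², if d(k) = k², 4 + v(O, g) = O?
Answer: 25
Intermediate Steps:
v(O, g) = -4 + O
y(p) = -4 + p² + p*(-2 + p)/(-3 + p) (y(p) = (p² + ((-2 + p)/(-3 + p))*p) - 4 = (p² + p*(-2 + p)/(-3 + p)) - 4 = -4 + p² + p*(-2 + p)/(-3 + p))
f(E, z) = 6 - z²
f(y(v(4, -4)), -1)² = (6 - 1*(-1)²)² = (6 - 1*1)² = (6 - 1)² = 5² = 25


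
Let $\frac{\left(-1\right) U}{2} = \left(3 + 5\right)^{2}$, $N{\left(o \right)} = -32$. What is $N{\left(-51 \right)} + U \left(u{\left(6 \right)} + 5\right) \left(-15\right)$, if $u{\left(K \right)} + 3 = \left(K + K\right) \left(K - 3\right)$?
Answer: $72928$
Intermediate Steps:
$u{\left(K \right)} = -3 + 2 K \left(-3 + K\right)$ ($u{\left(K \right)} = -3 + \left(K + K\right) \left(K - 3\right) = -3 + 2 K \left(-3 + K\right)$)
$U = -128$ ($U = - 2 \left(3 + 5\right)^{2} = - 2 \cdot 8^{2} = \left(-2\right) 64 = -128$)
$N{\left(-51 \right)} + U \left(u{\left(6 \right)} + 5\right) \left(-15\right) = -32 + - 128 \left(\left(-3 - 36 + 2 \cdot 6^{2}\right) + 5\right) \left(-15\right) = -32 + - 128 \left(\left(-3 - 36 + 2 \cdot 36\right) + 5\right) \left(-15\right) = -32 + - 128 \left(\left(-3 - 36 + 72\right) + 5\right) \left(-15\right) = -32 + - 128 \left(33 + 5\right) \left(-15\right) = -32 + \left(-128\right) 38 \left(-15\right) = -32 - -72960 = -32 + 72960 = 72928$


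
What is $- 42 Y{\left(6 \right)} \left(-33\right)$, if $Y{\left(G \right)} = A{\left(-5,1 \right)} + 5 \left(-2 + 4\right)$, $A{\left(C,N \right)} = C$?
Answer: $6930$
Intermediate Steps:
$Y{\left(G \right)} = 5$ ($Y{\left(G \right)} = -5 + 5 \left(-2 + 4\right) = -5 + 5 \cdot 2 = -5 + 10 = 5$)
$- 42 Y{\left(6 \right)} \left(-33\right) = \left(-42\right) 5 \left(-33\right) = \left(-210\right) \left(-33\right) = 6930$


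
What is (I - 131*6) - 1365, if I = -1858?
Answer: -4009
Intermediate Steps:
(I - 131*6) - 1365 = (-1858 - 131*6) - 1365 = (-1858 - 786) - 1365 = -2644 - 1365 = -4009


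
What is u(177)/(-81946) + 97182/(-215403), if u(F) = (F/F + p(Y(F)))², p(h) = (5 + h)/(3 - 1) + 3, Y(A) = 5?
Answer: -2660374605/5883804746 ≈ -0.45215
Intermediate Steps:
p(h) = 11/2 + h/2 (p(h) = (5 + h)/2 + 3 = (5 + h)*(½) + 3 = (5/2 + h/2) + 3 = 11/2 + h/2)
u(F) = 81 (u(F) = (F/F + (11/2 + (½)*5))² = (1 + (11/2 + 5/2))² = (1 + 8)² = 9² = 81)
u(177)/(-81946) + 97182/(-215403) = 81/(-81946) + 97182/(-215403) = 81*(-1/81946) + 97182*(-1/215403) = -81/81946 - 32394/71801 = -2660374605/5883804746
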